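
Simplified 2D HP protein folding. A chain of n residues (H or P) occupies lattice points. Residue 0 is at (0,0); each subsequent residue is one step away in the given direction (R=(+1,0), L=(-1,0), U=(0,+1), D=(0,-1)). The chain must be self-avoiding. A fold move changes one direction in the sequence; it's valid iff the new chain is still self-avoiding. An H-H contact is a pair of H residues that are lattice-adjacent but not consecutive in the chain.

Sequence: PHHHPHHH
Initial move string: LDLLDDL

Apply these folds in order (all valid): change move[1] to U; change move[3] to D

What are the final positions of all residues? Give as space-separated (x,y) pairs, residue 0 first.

Answer: (0,0) (-1,0) (-1,1) (-2,1) (-2,0) (-2,-1) (-2,-2) (-3,-2)

Derivation:
Initial moves: LDLLDDL
Fold: move[1]->U => LULLDDL (positions: [(0, 0), (-1, 0), (-1, 1), (-2, 1), (-3, 1), (-3, 0), (-3, -1), (-4, -1)])
Fold: move[3]->D => LULDDDL (positions: [(0, 0), (-1, 0), (-1, 1), (-2, 1), (-2, 0), (-2, -1), (-2, -2), (-3, -2)])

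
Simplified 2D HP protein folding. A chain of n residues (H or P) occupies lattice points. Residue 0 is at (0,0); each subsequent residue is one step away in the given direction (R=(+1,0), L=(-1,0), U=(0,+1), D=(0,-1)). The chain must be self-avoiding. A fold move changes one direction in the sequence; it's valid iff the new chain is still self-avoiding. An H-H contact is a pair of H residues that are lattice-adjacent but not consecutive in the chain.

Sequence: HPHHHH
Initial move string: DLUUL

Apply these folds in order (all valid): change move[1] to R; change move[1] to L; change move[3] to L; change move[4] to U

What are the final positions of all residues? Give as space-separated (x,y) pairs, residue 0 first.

Initial moves: DLUUL
Fold: move[1]->R => DRUUL (positions: [(0, 0), (0, -1), (1, -1), (1, 0), (1, 1), (0, 1)])
Fold: move[1]->L => DLUUL (positions: [(0, 0), (0, -1), (-1, -1), (-1, 0), (-1, 1), (-2, 1)])
Fold: move[3]->L => DLULL (positions: [(0, 0), (0, -1), (-1, -1), (-1, 0), (-2, 0), (-3, 0)])
Fold: move[4]->U => DLULU (positions: [(0, 0), (0, -1), (-1, -1), (-1, 0), (-2, 0), (-2, 1)])

Answer: (0,0) (0,-1) (-1,-1) (-1,0) (-2,0) (-2,1)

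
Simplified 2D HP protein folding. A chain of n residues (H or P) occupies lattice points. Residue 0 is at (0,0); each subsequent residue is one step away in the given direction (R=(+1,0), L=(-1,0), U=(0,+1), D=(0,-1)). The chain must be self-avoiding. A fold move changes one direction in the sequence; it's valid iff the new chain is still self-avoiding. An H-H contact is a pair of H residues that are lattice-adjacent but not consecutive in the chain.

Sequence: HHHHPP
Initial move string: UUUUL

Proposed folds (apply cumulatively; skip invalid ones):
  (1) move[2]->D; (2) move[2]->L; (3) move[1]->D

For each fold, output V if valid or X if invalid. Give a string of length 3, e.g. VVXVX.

Initial: UUUUL -> [(0, 0), (0, 1), (0, 2), (0, 3), (0, 4), (-1, 4)]
Fold 1: move[2]->D => UUDUL INVALID (collision), skipped
Fold 2: move[2]->L => UULUL VALID
Fold 3: move[1]->D => UDLUL INVALID (collision), skipped

Answer: XVX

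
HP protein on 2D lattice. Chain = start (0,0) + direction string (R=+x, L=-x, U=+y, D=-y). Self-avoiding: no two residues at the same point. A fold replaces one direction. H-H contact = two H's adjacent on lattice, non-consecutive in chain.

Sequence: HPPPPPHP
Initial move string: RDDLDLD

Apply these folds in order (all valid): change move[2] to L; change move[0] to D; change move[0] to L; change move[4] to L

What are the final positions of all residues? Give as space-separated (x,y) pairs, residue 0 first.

Answer: (0,0) (-1,0) (-1,-1) (-2,-1) (-3,-1) (-4,-1) (-5,-1) (-5,-2)

Derivation:
Initial moves: RDDLDLD
Fold: move[2]->L => RDLLDLD (positions: [(0, 0), (1, 0), (1, -1), (0, -1), (-1, -1), (-1, -2), (-2, -2), (-2, -3)])
Fold: move[0]->D => DDLLDLD (positions: [(0, 0), (0, -1), (0, -2), (-1, -2), (-2, -2), (-2, -3), (-3, -3), (-3, -4)])
Fold: move[0]->L => LDLLDLD (positions: [(0, 0), (-1, 0), (-1, -1), (-2, -1), (-3, -1), (-3, -2), (-4, -2), (-4, -3)])
Fold: move[4]->L => LDLLLLD (positions: [(0, 0), (-1, 0), (-1, -1), (-2, -1), (-3, -1), (-4, -1), (-5, -1), (-5, -2)])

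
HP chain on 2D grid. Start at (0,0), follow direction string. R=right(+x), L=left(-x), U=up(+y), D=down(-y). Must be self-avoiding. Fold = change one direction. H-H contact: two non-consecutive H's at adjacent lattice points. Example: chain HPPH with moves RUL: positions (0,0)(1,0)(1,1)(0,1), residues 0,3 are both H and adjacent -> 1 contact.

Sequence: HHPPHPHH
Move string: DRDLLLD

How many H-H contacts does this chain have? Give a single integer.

Answer: 1

Derivation:
Positions: [(0, 0), (0, -1), (1, -1), (1, -2), (0, -2), (-1, -2), (-2, -2), (-2, -3)]
H-H contact: residue 1 @(0,-1) - residue 4 @(0, -2)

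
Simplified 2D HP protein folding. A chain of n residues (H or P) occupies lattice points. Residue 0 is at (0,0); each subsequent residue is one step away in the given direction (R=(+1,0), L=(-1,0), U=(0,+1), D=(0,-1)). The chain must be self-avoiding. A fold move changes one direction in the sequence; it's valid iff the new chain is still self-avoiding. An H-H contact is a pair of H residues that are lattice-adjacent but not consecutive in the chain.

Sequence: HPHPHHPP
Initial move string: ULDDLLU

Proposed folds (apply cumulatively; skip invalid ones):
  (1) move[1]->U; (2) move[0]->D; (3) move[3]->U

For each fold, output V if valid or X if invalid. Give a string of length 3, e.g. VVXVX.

Initial: ULDDLLU -> [(0, 0), (0, 1), (-1, 1), (-1, 0), (-1, -1), (-2, -1), (-3, -1), (-3, 0)]
Fold 1: move[1]->U => UUDDLLU INVALID (collision), skipped
Fold 2: move[0]->D => DLDDLLU VALID
Fold 3: move[3]->U => DLDULLU INVALID (collision), skipped

Answer: XVX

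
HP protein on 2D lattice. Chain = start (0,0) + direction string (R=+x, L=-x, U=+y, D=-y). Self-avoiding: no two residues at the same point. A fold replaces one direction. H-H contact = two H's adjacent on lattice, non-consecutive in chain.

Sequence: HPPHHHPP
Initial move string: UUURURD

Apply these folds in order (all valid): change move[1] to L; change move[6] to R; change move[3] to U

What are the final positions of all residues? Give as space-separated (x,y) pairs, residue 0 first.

Initial moves: UUURURD
Fold: move[1]->L => ULURURD (positions: [(0, 0), (0, 1), (-1, 1), (-1, 2), (0, 2), (0, 3), (1, 3), (1, 2)])
Fold: move[6]->R => ULURURR (positions: [(0, 0), (0, 1), (-1, 1), (-1, 2), (0, 2), (0, 3), (1, 3), (2, 3)])
Fold: move[3]->U => ULUUURR (positions: [(0, 0), (0, 1), (-1, 1), (-1, 2), (-1, 3), (-1, 4), (0, 4), (1, 4)])

Answer: (0,0) (0,1) (-1,1) (-1,2) (-1,3) (-1,4) (0,4) (1,4)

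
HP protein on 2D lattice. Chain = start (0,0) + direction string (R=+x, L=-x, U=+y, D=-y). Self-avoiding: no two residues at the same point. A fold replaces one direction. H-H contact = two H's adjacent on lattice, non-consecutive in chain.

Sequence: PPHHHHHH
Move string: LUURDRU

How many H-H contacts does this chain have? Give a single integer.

Positions: [(0, 0), (-1, 0), (-1, 1), (-1, 2), (0, 2), (0, 1), (1, 1), (1, 2)]
H-H contact: residue 2 @(-1,1) - residue 5 @(0, 1)
H-H contact: residue 4 @(0,2) - residue 7 @(1, 2)

Answer: 2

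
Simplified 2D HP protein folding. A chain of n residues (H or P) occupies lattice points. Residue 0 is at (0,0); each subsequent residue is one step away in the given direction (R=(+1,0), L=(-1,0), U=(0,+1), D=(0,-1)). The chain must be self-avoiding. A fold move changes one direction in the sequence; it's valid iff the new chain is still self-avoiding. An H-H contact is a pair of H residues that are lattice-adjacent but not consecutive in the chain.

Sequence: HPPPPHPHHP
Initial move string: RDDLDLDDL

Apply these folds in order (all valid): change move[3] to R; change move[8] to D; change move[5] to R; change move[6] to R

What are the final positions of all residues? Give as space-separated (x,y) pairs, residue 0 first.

Initial moves: RDDLDLDDL
Fold: move[3]->R => RDDRDLDDL (positions: [(0, 0), (1, 0), (1, -1), (1, -2), (2, -2), (2, -3), (1, -3), (1, -4), (1, -5), (0, -5)])
Fold: move[8]->D => RDDRDLDDD (positions: [(0, 0), (1, 0), (1, -1), (1, -2), (2, -2), (2, -3), (1, -3), (1, -4), (1, -5), (1, -6)])
Fold: move[5]->R => RDDRDRDDD (positions: [(0, 0), (1, 0), (1, -1), (1, -2), (2, -2), (2, -3), (3, -3), (3, -4), (3, -5), (3, -6)])
Fold: move[6]->R => RDDRDRRDD (positions: [(0, 0), (1, 0), (1, -1), (1, -2), (2, -2), (2, -3), (3, -3), (4, -3), (4, -4), (4, -5)])

Answer: (0,0) (1,0) (1,-1) (1,-2) (2,-2) (2,-3) (3,-3) (4,-3) (4,-4) (4,-5)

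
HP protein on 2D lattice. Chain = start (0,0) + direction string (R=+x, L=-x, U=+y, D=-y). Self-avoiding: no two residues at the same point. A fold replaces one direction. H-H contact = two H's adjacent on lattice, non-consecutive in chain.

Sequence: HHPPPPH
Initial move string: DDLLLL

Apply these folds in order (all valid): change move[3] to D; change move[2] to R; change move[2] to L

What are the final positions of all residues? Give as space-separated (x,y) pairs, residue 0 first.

Initial moves: DDLLLL
Fold: move[3]->D => DDLDLL (positions: [(0, 0), (0, -1), (0, -2), (-1, -2), (-1, -3), (-2, -3), (-3, -3)])
Fold: move[2]->R => DDRDLL (positions: [(0, 0), (0, -1), (0, -2), (1, -2), (1, -3), (0, -3), (-1, -3)])
Fold: move[2]->L => DDLDLL (positions: [(0, 0), (0, -1), (0, -2), (-1, -2), (-1, -3), (-2, -3), (-3, -3)])

Answer: (0,0) (0,-1) (0,-2) (-1,-2) (-1,-3) (-2,-3) (-3,-3)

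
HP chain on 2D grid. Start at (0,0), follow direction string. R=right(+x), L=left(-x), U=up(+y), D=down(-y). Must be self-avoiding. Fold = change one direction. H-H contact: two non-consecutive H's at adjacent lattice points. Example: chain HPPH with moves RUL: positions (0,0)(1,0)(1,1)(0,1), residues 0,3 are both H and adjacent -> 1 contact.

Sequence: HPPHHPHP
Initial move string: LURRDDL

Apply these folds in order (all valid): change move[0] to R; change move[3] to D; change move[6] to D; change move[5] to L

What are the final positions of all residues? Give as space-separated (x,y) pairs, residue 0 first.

Initial moves: LURRDDL
Fold: move[0]->R => RURRDDL (positions: [(0, 0), (1, 0), (1, 1), (2, 1), (3, 1), (3, 0), (3, -1), (2, -1)])
Fold: move[3]->D => RURDDDL (positions: [(0, 0), (1, 0), (1, 1), (2, 1), (2, 0), (2, -1), (2, -2), (1, -2)])
Fold: move[6]->D => RURDDDD (positions: [(0, 0), (1, 0), (1, 1), (2, 1), (2, 0), (2, -1), (2, -2), (2, -3)])
Fold: move[5]->L => RURDDLD (positions: [(0, 0), (1, 0), (1, 1), (2, 1), (2, 0), (2, -1), (1, -1), (1, -2)])

Answer: (0,0) (1,0) (1,1) (2,1) (2,0) (2,-1) (1,-1) (1,-2)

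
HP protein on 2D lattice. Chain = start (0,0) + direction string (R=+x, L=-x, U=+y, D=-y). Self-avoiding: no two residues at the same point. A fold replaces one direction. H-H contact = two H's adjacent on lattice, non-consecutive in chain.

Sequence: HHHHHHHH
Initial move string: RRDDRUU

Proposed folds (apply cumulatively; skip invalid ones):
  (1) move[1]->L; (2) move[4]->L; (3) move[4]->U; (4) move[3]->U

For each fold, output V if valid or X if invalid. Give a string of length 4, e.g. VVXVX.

Answer: XXXX

Derivation:
Initial: RRDDRUU -> [(0, 0), (1, 0), (2, 0), (2, -1), (2, -2), (3, -2), (3, -1), (3, 0)]
Fold 1: move[1]->L => RLDDRUU INVALID (collision), skipped
Fold 2: move[4]->L => RRDDLUU INVALID (collision), skipped
Fold 3: move[4]->U => RRDDUUU INVALID (collision), skipped
Fold 4: move[3]->U => RRDURUU INVALID (collision), skipped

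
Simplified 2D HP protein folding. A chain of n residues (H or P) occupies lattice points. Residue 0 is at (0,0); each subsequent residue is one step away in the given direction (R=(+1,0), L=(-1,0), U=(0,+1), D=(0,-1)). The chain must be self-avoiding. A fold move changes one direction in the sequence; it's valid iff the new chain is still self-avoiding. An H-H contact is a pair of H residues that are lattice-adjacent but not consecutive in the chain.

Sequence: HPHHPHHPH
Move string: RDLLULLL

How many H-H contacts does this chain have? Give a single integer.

Positions: [(0, 0), (1, 0), (1, -1), (0, -1), (-1, -1), (-1, 0), (-2, 0), (-3, 0), (-4, 0)]
H-H contact: residue 0 @(0,0) - residue 5 @(-1, 0)
H-H contact: residue 0 @(0,0) - residue 3 @(0, -1)

Answer: 2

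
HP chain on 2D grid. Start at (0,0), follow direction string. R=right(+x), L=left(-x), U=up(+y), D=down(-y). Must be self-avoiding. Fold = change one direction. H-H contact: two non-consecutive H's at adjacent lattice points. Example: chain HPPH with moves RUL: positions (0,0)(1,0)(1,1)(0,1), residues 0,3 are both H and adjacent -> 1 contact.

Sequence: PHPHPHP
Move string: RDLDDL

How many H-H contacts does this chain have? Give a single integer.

Answer: 0

Derivation:
Positions: [(0, 0), (1, 0), (1, -1), (0, -1), (0, -2), (0, -3), (-1, -3)]
No H-H contacts found.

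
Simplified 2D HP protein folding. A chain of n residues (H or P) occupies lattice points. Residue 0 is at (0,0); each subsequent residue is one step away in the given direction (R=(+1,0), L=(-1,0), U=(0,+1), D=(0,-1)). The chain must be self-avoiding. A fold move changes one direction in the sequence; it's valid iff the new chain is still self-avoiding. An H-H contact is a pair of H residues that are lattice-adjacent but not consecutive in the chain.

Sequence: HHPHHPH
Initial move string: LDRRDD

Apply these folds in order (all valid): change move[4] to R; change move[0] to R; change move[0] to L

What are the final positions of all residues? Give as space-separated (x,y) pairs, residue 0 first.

Answer: (0,0) (-1,0) (-1,-1) (0,-1) (1,-1) (2,-1) (2,-2)

Derivation:
Initial moves: LDRRDD
Fold: move[4]->R => LDRRRD (positions: [(0, 0), (-1, 0), (-1, -1), (0, -1), (1, -1), (2, -1), (2, -2)])
Fold: move[0]->R => RDRRRD (positions: [(0, 0), (1, 0), (1, -1), (2, -1), (3, -1), (4, -1), (4, -2)])
Fold: move[0]->L => LDRRRD (positions: [(0, 0), (-1, 0), (-1, -1), (0, -1), (1, -1), (2, -1), (2, -2)])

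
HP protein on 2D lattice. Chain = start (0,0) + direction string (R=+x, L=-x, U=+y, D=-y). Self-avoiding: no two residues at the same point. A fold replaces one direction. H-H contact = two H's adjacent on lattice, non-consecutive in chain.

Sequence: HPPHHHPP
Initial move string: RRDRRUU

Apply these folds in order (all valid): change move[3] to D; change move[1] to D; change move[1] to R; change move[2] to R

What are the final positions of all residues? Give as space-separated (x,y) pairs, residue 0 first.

Initial moves: RRDRRUU
Fold: move[3]->D => RRDDRUU (positions: [(0, 0), (1, 0), (2, 0), (2, -1), (2, -2), (3, -2), (3, -1), (3, 0)])
Fold: move[1]->D => RDDDRUU (positions: [(0, 0), (1, 0), (1, -1), (1, -2), (1, -3), (2, -3), (2, -2), (2, -1)])
Fold: move[1]->R => RRDDRUU (positions: [(0, 0), (1, 0), (2, 0), (2, -1), (2, -2), (3, -2), (3, -1), (3, 0)])
Fold: move[2]->R => RRRDRUU (positions: [(0, 0), (1, 0), (2, 0), (3, 0), (3, -1), (4, -1), (4, 0), (4, 1)])

Answer: (0,0) (1,0) (2,0) (3,0) (3,-1) (4,-1) (4,0) (4,1)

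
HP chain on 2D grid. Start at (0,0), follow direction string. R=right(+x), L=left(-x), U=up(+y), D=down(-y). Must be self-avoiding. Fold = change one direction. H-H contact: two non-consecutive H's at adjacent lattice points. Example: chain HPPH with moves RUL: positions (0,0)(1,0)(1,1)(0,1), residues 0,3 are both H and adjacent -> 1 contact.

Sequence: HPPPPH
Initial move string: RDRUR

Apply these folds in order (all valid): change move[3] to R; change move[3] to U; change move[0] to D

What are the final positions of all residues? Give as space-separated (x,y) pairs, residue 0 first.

Initial moves: RDRUR
Fold: move[3]->R => RDRRR (positions: [(0, 0), (1, 0), (1, -1), (2, -1), (3, -1), (4, -1)])
Fold: move[3]->U => RDRUR (positions: [(0, 0), (1, 0), (1, -1), (2, -1), (2, 0), (3, 0)])
Fold: move[0]->D => DDRUR (positions: [(0, 0), (0, -1), (0, -2), (1, -2), (1, -1), (2, -1)])

Answer: (0,0) (0,-1) (0,-2) (1,-2) (1,-1) (2,-1)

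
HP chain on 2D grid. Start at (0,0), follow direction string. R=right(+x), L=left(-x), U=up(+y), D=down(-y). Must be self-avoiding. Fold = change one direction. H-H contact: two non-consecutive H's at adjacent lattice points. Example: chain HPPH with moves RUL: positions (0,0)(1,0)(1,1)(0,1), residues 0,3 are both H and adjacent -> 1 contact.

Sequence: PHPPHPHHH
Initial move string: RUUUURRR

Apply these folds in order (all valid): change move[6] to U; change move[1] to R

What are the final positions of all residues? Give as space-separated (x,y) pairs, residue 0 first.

Initial moves: RUUUURRR
Fold: move[6]->U => RUUUURUR (positions: [(0, 0), (1, 0), (1, 1), (1, 2), (1, 3), (1, 4), (2, 4), (2, 5), (3, 5)])
Fold: move[1]->R => RRUUURUR (positions: [(0, 0), (1, 0), (2, 0), (2, 1), (2, 2), (2, 3), (3, 3), (3, 4), (4, 4)])

Answer: (0,0) (1,0) (2,0) (2,1) (2,2) (2,3) (3,3) (3,4) (4,4)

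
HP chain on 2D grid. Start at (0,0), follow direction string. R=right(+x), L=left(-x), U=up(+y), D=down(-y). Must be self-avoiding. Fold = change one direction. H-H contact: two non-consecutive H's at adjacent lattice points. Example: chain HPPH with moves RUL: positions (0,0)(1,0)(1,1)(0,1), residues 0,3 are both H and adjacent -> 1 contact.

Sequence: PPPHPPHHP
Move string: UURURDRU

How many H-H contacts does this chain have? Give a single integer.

Positions: [(0, 0), (0, 1), (0, 2), (1, 2), (1, 3), (2, 3), (2, 2), (3, 2), (3, 3)]
H-H contact: residue 3 @(1,2) - residue 6 @(2, 2)

Answer: 1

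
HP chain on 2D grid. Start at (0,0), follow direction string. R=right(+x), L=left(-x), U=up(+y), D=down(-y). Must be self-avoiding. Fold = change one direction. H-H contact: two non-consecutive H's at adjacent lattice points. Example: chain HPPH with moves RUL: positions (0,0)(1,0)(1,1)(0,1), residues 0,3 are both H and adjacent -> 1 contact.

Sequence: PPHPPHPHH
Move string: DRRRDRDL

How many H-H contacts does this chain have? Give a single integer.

Positions: [(0, 0), (0, -1), (1, -1), (2, -1), (3, -1), (3, -2), (4, -2), (4, -3), (3, -3)]
H-H contact: residue 5 @(3,-2) - residue 8 @(3, -3)

Answer: 1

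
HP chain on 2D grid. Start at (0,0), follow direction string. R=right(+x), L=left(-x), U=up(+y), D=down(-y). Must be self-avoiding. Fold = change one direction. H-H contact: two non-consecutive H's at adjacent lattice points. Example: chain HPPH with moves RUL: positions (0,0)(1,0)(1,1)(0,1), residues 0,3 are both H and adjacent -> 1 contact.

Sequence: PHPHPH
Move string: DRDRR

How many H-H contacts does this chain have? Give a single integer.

Positions: [(0, 0), (0, -1), (1, -1), (1, -2), (2, -2), (3, -2)]
No H-H contacts found.

Answer: 0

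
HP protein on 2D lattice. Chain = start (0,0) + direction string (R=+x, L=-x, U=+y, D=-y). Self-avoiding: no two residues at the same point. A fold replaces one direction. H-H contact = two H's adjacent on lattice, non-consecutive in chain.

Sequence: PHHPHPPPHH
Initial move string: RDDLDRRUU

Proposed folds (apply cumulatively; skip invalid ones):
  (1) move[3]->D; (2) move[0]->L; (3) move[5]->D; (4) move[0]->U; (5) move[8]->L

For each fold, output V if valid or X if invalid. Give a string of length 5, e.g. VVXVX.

Initial: RDDLDRRUU -> [(0, 0), (1, 0), (1, -1), (1, -2), (0, -2), (0, -3), (1, -3), (2, -3), (2, -2), (2, -1)]
Fold 1: move[3]->D => RDDDDRRUU VALID
Fold 2: move[0]->L => LDDDDRRUU VALID
Fold 3: move[5]->D => LDDDDDRUU VALID
Fold 4: move[0]->U => UDDDDDRUU INVALID (collision), skipped
Fold 5: move[8]->L => LDDDDDRUL INVALID (collision), skipped

Answer: VVVXX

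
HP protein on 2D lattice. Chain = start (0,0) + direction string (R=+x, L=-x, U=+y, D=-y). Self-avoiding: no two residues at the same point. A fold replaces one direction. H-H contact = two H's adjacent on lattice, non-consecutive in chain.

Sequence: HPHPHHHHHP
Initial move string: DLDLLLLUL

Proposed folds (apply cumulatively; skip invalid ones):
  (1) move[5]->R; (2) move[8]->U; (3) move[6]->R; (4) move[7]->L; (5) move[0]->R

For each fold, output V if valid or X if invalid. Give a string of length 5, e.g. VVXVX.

Answer: XVXVX

Derivation:
Initial: DLDLLLLUL -> [(0, 0), (0, -1), (-1, -1), (-1, -2), (-2, -2), (-3, -2), (-4, -2), (-5, -2), (-5, -1), (-6, -1)]
Fold 1: move[5]->R => DLDLLRLUL INVALID (collision), skipped
Fold 2: move[8]->U => DLDLLLLUU VALID
Fold 3: move[6]->R => DLDLLLRUU INVALID (collision), skipped
Fold 4: move[7]->L => DLDLLLLLU VALID
Fold 5: move[0]->R => RLDLLLLLU INVALID (collision), skipped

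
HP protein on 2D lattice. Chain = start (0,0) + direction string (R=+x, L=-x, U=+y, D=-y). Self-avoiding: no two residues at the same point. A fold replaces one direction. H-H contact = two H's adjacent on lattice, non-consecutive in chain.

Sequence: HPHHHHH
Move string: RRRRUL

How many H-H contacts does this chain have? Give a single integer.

Answer: 1

Derivation:
Positions: [(0, 0), (1, 0), (2, 0), (3, 0), (4, 0), (4, 1), (3, 1)]
H-H contact: residue 3 @(3,0) - residue 6 @(3, 1)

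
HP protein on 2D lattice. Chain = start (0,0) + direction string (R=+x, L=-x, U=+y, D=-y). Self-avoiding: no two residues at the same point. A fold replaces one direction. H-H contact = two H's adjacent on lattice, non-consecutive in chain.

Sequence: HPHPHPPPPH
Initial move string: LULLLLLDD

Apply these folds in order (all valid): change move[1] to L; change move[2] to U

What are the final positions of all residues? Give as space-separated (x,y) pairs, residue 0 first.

Initial moves: LULLLLLDD
Fold: move[1]->L => LLLLLLLDD (positions: [(0, 0), (-1, 0), (-2, 0), (-3, 0), (-4, 0), (-5, 0), (-6, 0), (-7, 0), (-7, -1), (-7, -2)])
Fold: move[2]->U => LLULLLLDD (positions: [(0, 0), (-1, 0), (-2, 0), (-2, 1), (-3, 1), (-4, 1), (-5, 1), (-6, 1), (-6, 0), (-6, -1)])

Answer: (0,0) (-1,0) (-2,0) (-2,1) (-3,1) (-4,1) (-5,1) (-6,1) (-6,0) (-6,-1)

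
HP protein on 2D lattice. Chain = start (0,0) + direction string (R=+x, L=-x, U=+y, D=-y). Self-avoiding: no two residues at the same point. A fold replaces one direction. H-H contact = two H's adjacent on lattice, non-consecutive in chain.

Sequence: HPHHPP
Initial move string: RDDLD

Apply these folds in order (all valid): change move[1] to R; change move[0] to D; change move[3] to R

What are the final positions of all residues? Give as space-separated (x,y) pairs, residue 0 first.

Initial moves: RDDLD
Fold: move[1]->R => RRDLD (positions: [(0, 0), (1, 0), (2, 0), (2, -1), (1, -1), (1, -2)])
Fold: move[0]->D => DRDLD (positions: [(0, 0), (0, -1), (1, -1), (1, -2), (0, -2), (0, -3)])
Fold: move[3]->R => DRDRD (positions: [(0, 0), (0, -1), (1, -1), (1, -2), (2, -2), (2, -3)])

Answer: (0,0) (0,-1) (1,-1) (1,-2) (2,-2) (2,-3)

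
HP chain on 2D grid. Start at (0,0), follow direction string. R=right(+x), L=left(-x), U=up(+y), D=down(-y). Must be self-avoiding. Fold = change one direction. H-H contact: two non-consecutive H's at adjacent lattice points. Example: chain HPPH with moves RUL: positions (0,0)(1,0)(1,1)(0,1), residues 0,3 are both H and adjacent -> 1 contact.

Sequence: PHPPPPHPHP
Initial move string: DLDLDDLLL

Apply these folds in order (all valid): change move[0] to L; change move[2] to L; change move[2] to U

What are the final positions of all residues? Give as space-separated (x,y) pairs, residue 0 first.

Initial moves: DLDLDDLLL
Fold: move[0]->L => LLDLDDLLL (positions: [(0, 0), (-1, 0), (-2, 0), (-2, -1), (-3, -1), (-3, -2), (-3, -3), (-4, -3), (-5, -3), (-6, -3)])
Fold: move[2]->L => LLLLDDLLL (positions: [(0, 0), (-1, 0), (-2, 0), (-3, 0), (-4, 0), (-4, -1), (-4, -2), (-5, -2), (-6, -2), (-7, -2)])
Fold: move[2]->U => LLULDDLLL (positions: [(0, 0), (-1, 0), (-2, 0), (-2, 1), (-3, 1), (-3, 0), (-3, -1), (-4, -1), (-5, -1), (-6, -1)])

Answer: (0,0) (-1,0) (-2,0) (-2,1) (-3,1) (-3,0) (-3,-1) (-4,-1) (-5,-1) (-6,-1)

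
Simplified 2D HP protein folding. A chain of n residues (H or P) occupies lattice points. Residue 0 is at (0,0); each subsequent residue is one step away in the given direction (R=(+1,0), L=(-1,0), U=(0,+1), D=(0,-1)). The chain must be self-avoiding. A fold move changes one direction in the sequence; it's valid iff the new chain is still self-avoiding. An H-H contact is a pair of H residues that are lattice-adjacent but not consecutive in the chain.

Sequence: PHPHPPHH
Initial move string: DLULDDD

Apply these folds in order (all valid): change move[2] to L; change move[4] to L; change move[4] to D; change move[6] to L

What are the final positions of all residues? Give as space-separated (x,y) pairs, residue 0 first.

Answer: (0,0) (0,-1) (-1,-1) (-2,-1) (-3,-1) (-3,-2) (-3,-3) (-4,-3)

Derivation:
Initial moves: DLULDDD
Fold: move[2]->L => DLLLDDD (positions: [(0, 0), (0, -1), (-1, -1), (-2, -1), (-3, -1), (-3, -2), (-3, -3), (-3, -4)])
Fold: move[4]->L => DLLLLDD (positions: [(0, 0), (0, -1), (-1, -1), (-2, -1), (-3, -1), (-4, -1), (-4, -2), (-4, -3)])
Fold: move[4]->D => DLLLDDD (positions: [(0, 0), (0, -1), (-1, -1), (-2, -1), (-3, -1), (-3, -2), (-3, -3), (-3, -4)])
Fold: move[6]->L => DLLLDDL (positions: [(0, 0), (0, -1), (-1, -1), (-2, -1), (-3, -1), (-3, -2), (-3, -3), (-4, -3)])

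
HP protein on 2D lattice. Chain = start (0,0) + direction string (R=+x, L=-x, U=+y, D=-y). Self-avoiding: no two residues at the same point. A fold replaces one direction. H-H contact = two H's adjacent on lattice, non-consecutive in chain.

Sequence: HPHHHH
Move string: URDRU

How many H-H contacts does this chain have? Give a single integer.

Positions: [(0, 0), (0, 1), (1, 1), (1, 0), (2, 0), (2, 1)]
H-H contact: residue 0 @(0,0) - residue 3 @(1, 0)
H-H contact: residue 2 @(1,1) - residue 5 @(2, 1)

Answer: 2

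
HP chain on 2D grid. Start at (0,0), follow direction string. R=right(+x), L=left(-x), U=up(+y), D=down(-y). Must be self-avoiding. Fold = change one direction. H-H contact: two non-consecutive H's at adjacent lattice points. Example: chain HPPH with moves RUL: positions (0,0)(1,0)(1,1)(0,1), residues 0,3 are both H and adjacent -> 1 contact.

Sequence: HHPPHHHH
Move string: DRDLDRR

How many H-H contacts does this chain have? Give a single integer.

Answer: 1

Derivation:
Positions: [(0, 0), (0, -1), (1, -1), (1, -2), (0, -2), (0, -3), (1, -3), (2, -3)]
H-H contact: residue 1 @(0,-1) - residue 4 @(0, -2)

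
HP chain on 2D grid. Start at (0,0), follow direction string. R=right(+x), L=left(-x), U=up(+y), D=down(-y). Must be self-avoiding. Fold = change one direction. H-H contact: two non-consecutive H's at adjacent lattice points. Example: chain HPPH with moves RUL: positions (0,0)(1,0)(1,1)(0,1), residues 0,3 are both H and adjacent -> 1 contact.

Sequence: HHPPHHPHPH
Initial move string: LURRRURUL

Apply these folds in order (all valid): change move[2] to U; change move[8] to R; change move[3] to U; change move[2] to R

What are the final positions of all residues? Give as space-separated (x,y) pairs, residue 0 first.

Initial moves: LURRRURUL
Fold: move[2]->U => LUURRURUL (positions: [(0, 0), (-1, 0), (-1, 1), (-1, 2), (0, 2), (1, 2), (1, 3), (2, 3), (2, 4), (1, 4)])
Fold: move[8]->R => LUURRURUR (positions: [(0, 0), (-1, 0), (-1, 1), (-1, 2), (0, 2), (1, 2), (1, 3), (2, 3), (2, 4), (3, 4)])
Fold: move[3]->U => LUUURURUR (positions: [(0, 0), (-1, 0), (-1, 1), (-1, 2), (-1, 3), (0, 3), (0, 4), (1, 4), (1, 5), (2, 5)])
Fold: move[2]->R => LURURURUR (positions: [(0, 0), (-1, 0), (-1, 1), (0, 1), (0, 2), (1, 2), (1, 3), (2, 3), (2, 4), (3, 4)])

Answer: (0,0) (-1,0) (-1,1) (0,1) (0,2) (1,2) (1,3) (2,3) (2,4) (3,4)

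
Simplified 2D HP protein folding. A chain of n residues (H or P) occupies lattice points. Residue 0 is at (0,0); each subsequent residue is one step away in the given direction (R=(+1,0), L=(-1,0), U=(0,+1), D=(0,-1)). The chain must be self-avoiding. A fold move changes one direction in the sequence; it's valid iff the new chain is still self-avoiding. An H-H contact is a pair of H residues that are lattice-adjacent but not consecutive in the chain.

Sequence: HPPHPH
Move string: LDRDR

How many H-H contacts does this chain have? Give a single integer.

Answer: 1

Derivation:
Positions: [(0, 0), (-1, 0), (-1, -1), (0, -1), (0, -2), (1, -2)]
H-H contact: residue 0 @(0,0) - residue 3 @(0, -1)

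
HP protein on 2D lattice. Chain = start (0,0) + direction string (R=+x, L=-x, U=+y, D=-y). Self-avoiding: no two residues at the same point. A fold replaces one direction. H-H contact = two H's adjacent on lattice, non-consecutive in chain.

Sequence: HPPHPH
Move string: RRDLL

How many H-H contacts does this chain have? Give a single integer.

Positions: [(0, 0), (1, 0), (2, 0), (2, -1), (1, -1), (0, -1)]
H-H contact: residue 0 @(0,0) - residue 5 @(0, -1)

Answer: 1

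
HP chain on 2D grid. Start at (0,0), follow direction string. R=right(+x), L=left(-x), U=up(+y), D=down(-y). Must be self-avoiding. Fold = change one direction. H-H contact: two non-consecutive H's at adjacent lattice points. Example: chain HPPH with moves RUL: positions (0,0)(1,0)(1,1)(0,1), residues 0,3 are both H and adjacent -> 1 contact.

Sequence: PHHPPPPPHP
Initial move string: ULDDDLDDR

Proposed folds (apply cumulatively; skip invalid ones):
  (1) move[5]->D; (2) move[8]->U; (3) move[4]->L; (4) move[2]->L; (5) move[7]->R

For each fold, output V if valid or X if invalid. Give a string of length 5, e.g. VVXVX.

Answer: VXVVV

Derivation:
Initial: ULDDDLDDR -> [(0, 0), (0, 1), (-1, 1), (-1, 0), (-1, -1), (-1, -2), (-2, -2), (-2, -3), (-2, -4), (-1, -4)]
Fold 1: move[5]->D => ULDDDDDDR VALID
Fold 2: move[8]->U => ULDDDDDDU INVALID (collision), skipped
Fold 3: move[4]->L => ULDDLDDDR VALID
Fold 4: move[2]->L => ULLDLDDDR VALID
Fold 5: move[7]->R => ULLDLDDRR VALID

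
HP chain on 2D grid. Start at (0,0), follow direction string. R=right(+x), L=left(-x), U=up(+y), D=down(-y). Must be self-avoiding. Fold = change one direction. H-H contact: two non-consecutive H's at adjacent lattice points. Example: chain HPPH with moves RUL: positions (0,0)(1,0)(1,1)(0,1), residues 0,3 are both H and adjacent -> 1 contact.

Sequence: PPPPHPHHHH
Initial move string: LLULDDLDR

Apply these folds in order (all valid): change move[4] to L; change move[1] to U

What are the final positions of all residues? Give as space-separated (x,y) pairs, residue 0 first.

Initial moves: LLULDDLDR
Fold: move[4]->L => LLULLDLDR (positions: [(0, 0), (-1, 0), (-2, 0), (-2, 1), (-3, 1), (-4, 1), (-4, 0), (-5, 0), (-5, -1), (-4, -1)])
Fold: move[1]->U => LUULLDLDR (positions: [(0, 0), (-1, 0), (-1, 1), (-1, 2), (-2, 2), (-3, 2), (-3, 1), (-4, 1), (-4, 0), (-3, 0)])

Answer: (0,0) (-1,0) (-1,1) (-1,2) (-2,2) (-3,2) (-3,1) (-4,1) (-4,0) (-3,0)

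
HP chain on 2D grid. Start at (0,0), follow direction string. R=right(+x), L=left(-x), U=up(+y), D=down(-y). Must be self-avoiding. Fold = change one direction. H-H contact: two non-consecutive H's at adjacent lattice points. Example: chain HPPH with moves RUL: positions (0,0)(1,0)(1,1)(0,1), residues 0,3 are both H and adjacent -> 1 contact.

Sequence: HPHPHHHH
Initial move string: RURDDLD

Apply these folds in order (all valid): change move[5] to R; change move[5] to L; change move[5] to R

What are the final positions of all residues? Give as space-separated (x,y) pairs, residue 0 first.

Initial moves: RURDDLD
Fold: move[5]->R => RURDDRD (positions: [(0, 0), (1, 0), (1, 1), (2, 1), (2, 0), (2, -1), (3, -1), (3, -2)])
Fold: move[5]->L => RURDDLD (positions: [(0, 0), (1, 0), (1, 1), (2, 1), (2, 0), (2, -1), (1, -1), (1, -2)])
Fold: move[5]->R => RURDDRD (positions: [(0, 0), (1, 0), (1, 1), (2, 1), (2, 0), (2, -1), (3, -1), (3, -2)])

Answer: (0,0) (1,0) (1,1) (2,1) (2,0) (2,-1) (3,-1) (3,-2)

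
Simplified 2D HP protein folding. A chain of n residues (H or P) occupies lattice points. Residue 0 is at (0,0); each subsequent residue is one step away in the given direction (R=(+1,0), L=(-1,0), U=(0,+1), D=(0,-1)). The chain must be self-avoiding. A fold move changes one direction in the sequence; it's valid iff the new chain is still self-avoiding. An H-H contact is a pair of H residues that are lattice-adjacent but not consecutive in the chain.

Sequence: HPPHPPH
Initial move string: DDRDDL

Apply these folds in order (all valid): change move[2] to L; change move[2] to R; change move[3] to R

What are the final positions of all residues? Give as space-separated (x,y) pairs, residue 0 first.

Answer: (0,0) (0,-1) (0,-2) (1,-2) (2,-2) (2,-3) (1,-3)

Derivation:
Initial moves: DDRDDL
Fold: move[2]->L => DDLDDL (positions: [(0, 0), (0, -1), (0, -2), (-1, -2), (-1, -3), (-1, -4), (-2, -4)])
Fold: move[2]->R => DDRDDL (positions: [(0, 0), (0, -1), (0, -2), (1, -2), (1, -3), (1, -4), (0, -4)])
Fold: move[3]->R => DDRRDL (positions: [(0, 0), (0, -1), (0, -2), (1, -2), (2, -2), (2, -3), (1, -3)])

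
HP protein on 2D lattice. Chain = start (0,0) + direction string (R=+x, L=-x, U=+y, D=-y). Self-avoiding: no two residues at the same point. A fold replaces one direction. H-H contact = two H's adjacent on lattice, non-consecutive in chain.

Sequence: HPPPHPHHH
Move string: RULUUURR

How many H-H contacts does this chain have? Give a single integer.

Answer: 0

Derivation:
Positions: [(0, 0), (1, 0), (1, 1), (0, 1), (0, 2), (0, 3), (0, 4), (1, 4), (2, 4)]
No H-H contacts found.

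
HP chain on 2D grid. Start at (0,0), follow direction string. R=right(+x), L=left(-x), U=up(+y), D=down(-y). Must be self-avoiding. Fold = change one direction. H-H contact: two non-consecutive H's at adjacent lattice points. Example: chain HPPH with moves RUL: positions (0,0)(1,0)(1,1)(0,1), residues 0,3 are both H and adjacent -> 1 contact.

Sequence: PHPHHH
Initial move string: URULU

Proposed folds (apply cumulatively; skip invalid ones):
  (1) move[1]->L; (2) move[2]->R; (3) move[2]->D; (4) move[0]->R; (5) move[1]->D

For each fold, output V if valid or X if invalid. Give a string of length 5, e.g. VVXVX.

Initial: URULU -> [(0, 0), (0, 1), (1, 1), (1, 2), (0, 2), (0, 3)]
Fold 1: move[1]->L => ULULU VALID
Fold 2: move[2]->R => ULRLU INVALID (collision), skipped
Fold 3: move[2]->D => ULDLU VALID
Fold 4: move[0]->R => RLDLU INVALID (collision), skipped
Fold 5: move[1]->D => UDDLU INVALID (collision), skipped

Answer: VXVXX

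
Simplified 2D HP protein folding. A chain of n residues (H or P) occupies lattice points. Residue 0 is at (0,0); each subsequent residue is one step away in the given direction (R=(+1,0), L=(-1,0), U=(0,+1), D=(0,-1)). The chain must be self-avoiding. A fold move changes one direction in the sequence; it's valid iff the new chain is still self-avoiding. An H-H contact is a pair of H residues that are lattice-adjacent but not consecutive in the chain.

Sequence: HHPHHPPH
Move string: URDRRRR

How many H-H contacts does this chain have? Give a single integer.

Positions: [(0, 0), (0, 1), (1, 1), (1, 0), (2, 0), (3, 0), (4, 0), (5, 0)]
H-H contact: residue 0 @(0,0) - residue 3 @(1, 0)

Answer: 1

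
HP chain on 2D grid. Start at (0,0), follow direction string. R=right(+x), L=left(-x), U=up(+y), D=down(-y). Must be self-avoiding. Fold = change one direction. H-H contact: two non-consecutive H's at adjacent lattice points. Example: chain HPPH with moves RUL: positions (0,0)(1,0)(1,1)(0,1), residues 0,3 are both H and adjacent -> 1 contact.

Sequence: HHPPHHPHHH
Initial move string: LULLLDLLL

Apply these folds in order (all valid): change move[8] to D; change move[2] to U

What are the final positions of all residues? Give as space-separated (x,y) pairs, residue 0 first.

Answer: (0,0) (-1,0) (-1,1) (-1,2) (-2,2) (-3,2) (-3,1) (-4,1) (-5,1) (-5,0)

Derivation:
Initial moves: LULLLDLLL
Fold: move[8]->D => LULLLDLLD (positions: [(0, 0), (-1, 0), (-1, 1), (-2, 1), (-3, 1), (-4, 1), (-4, 0), (-5, 0), (-6, 0), (-6, -1)])
Fold: move[2]->U => LUULLDLLD (positions: [(0, 0), (-1, 0), (-1, 1), (-1, 2), (-2, 2), (-3, 2), (-3, 1), (-4, 1), (-5, 1), (-5, 0)])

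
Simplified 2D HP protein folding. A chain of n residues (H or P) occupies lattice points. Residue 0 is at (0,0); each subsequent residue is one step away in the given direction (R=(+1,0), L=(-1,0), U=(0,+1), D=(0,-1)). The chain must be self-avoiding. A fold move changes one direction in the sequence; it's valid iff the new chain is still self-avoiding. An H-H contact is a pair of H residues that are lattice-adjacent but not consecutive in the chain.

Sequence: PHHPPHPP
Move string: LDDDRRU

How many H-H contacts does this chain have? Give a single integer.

Positions: [(0, 0), (-1, 0), (-1, -1), (-1, -2), (-1, -3), (0, -3), (1, -3), (1, -2)]
No H-H contacts found.

Answer: 0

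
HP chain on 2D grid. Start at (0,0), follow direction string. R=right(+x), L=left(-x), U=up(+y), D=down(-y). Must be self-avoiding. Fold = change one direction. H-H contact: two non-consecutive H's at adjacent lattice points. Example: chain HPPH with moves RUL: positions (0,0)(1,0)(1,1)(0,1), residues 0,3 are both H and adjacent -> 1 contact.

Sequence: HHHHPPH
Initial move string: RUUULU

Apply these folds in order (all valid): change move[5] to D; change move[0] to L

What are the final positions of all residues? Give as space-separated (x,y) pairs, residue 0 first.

Initial moves: RUUULU
Fold: move[5]->D => RUUULD (positions: [(0, 0), (1, 0), (1, 1), (1, 2), (1, 3), (0, 3), (0, 2)])
Fold: move[0]->L => LUUULD (positions: [(0, 0), (-1, 0), (-1, 1), (-1, 2), (-1, 3), (-2, 3), (-2, 2)])

Answer: (0,0) (-1,0) (-1,1) (-1,2) (-1,3) (-2,3) (-2,2)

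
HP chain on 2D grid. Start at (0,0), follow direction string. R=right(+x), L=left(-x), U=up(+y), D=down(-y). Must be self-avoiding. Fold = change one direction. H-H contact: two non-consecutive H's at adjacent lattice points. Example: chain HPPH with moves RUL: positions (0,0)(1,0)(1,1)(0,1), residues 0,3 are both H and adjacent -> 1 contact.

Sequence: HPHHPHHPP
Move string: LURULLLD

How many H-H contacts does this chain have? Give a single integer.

Positions: [(0, 0), (-1, 0), (-1, 1), (0, 1), (0, 2), (-1, 2), (-2, 2), (-3, 2), (-3, 1)]
H-H contact: residue 0 @(0,0) - residue 3 @(0, 1)
H-H contact: residue 2 @(-1,1) - residue 5 @(-1, 2)

Answer: 2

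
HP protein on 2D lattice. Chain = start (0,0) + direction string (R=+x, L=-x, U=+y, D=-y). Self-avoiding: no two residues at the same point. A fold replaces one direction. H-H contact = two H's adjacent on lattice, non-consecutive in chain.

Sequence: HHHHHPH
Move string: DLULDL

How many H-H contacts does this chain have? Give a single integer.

Positions: [(0, 0), (0, -1), (-1, -1), (-1, 0), (-2, 0), (-2, -1), (-3, -1)]
H-H contact: residue 0 @(0,0) - residue 3 @(-1, 0)

Answer: 1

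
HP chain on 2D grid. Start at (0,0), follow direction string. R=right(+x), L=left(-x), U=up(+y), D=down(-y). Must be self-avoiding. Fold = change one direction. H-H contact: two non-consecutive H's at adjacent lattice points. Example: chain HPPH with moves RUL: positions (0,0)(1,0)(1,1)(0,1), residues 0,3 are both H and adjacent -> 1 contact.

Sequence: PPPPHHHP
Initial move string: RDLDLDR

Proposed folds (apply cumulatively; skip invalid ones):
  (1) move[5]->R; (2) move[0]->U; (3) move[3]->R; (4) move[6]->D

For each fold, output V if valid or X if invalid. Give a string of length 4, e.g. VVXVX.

Answer: XXXV

Derivation:
Initial: RDLDLDR -> [(0, 0), (1, 0), (1, -1), (0, -1), (0, -2), (-1, -2), (-1, -3), (0, -3)]
Fold 1: move[5]->R => RDLDLRR INVALID (collision), skipped
Fold 2: move[0]->U => UDLDLDR INVALID (collision), skipped
Fold 3: move[3]->R => RDLRLDR INVALID (collision), skipped
Fold 4: move[6]->D => RDLDLDD VALID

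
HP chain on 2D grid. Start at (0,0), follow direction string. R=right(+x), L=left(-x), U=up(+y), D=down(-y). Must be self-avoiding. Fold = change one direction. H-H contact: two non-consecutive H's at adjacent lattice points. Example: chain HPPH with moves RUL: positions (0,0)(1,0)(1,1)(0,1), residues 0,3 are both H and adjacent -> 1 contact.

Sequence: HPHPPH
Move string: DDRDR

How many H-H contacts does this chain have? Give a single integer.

Answer: 0

Derivation:
Positions: [(0, 0), (0, -1), (0, -2), (1, -2), (1, -3), (2, -3)]
No H-H contacts found.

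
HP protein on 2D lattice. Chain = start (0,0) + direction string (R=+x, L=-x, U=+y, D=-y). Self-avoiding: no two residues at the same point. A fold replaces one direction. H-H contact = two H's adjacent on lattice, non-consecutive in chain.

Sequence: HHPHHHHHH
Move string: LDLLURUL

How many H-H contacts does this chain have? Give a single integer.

Positions: [(0, 0), (-1, 0), (-1, -1), (-2, -1), (-3, -1), (-3, 0), (-2, 0), (-2, 1), (-3, 1)]
H-H contact: residue 1 @(-1,0) - residue 6 @(-2, 0)
H-H contact: residue 3 @(-2,-1) - residue 6 @(-2, 0)
H-H contact: residue 5 @(-3,0) - residue 8 @(-3, 1)

Answer: 3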